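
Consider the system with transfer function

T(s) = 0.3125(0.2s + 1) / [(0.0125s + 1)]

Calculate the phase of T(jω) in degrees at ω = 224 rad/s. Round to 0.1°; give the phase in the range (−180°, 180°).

At ω = 224 rad/s:
zero (1 + j224·0.2) = 1 + j44.8 → |·| ≈ 44.811, ∠ ≈ 88.72°
pole (1 + j224·0.0125) = 1 + j2.8 → |·| ≈ 2.9732, ∠ ≈ 70.35°
∠T = (88.72°) − (70.35°) = 18.37°

18.4°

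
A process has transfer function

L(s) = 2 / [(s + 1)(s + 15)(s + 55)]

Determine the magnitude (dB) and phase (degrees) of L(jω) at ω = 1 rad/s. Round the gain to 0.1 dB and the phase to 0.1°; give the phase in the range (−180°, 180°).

At s = jω = j1:
pole (s+1): 1 + j1 → |·| = √(1²+1²) = √2 ≈ 1.4142, ∠ = arctan(1/1) ≈ 45.00°
pole (s+15): 15 + j1 → |·| = √(15²+1²) = √226 ≈ 15.033, ∠ = arctan(1/15) ≈ 3.81°
pole (s+55): 55 + j1 → |·| = √(55²+1²) = √3026 ≈ 55.009, ∠ = arctan(1/55) ≈ 1.04°
|L| = 2 / 1169.5 ≈ 0.0017101
Gain = 20 log₁₀(0.0017101) ≈ -55.34 dB
∠L = 0.00° − 49.85° = -49.85°

-55.3 dB, -49.9°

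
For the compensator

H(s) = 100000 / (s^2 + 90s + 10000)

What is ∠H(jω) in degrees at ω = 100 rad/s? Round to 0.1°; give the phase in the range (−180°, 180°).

-90.0°

At s = jω = j100:
quadratic: (j100)² + 90·j100 + 10000 = 0 + j9000 → |·| ≈ 9000, ∠ ≈ 90.00°
∠H = 0.00° − 90.00° = -90.00°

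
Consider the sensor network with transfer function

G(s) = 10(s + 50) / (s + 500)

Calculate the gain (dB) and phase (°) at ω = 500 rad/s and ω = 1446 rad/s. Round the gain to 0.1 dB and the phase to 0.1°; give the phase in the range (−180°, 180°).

ω = 500: 17.0 dB, 39.3°; ω = 1446: 19.5 dB, 17.1°

At s = jω = j500:
zero (s+50): 50 + j500 → |·| = √(50²+500²) = √252500 ≈ 502.49, ∠ = arctan(500/50) ≈ 84.29°
pole (s+500): 500 + j500 → |·| = √(500²+500²) = √500000 ≈ 707.11, ∠ = arctan(500/500) ≈ 45.00°
|G| = 10 · 502.49 / 707.11 ≈ 7.1062
Gain = 20 log₁₀(7.1062) ≈ 17.03 dB
∠G = 84.29° − 45.00° = 39.29°

At s = jω = j1446:
zero (s+50): 50 + j1446 → |·| = √(50²+1446²) = √2093416 ≈ 1446.9, ∠ = arctan(1446/50) ≈ 88.02°
pole (s+500): 500 + j1446 → |·| = √(500²+1446²) = √2340916 ≈ 1530, ∠ = arctan(1446/500) ≈ 70.93°
|G| = 10 · 1446.9 / 1530 ≈ 9.4569
Gain = 20 log₁₀(9.4569) ≈ 19.51 dB
∠G = 88.02° − 70.93° = 17.09°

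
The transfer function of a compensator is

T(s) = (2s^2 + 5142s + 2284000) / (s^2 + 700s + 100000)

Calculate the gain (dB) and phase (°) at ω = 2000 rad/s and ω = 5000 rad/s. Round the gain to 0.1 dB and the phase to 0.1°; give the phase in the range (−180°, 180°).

ω = 2000: 9.1 dB, -41.2°; ω = 5000: 6.7 dB, -20.3°

Substitute s = j2000:
Numerator: 2(j2000)^2 + 5142(j2000) + 2284000 = -5716000 + j10284000
Denominator: (j2000)^2 + 700(j2000) + 100000 = -3900000 + j1400000
|N| = √(5716000² + 10284000²) ≈ 1.1766e+07, ∠N ≈ 119.07°
|D| = √(3900000² + 1400000²) ≈ 4.1437e+06, ∠D ≈ 160.25°
|T| = 1.1766e+07 / 4.1437e+06 ≈ 2.8395
Gain = 20 log₁₀(2.8395) ≈ 9.06 dB
∠T = 119.07° − 160.25° = -41.18°

Substitute s = j5000:
Numerator: 2(j5000)^2 + 5142(j5000) + 2284000 = -47716000 + j25710000
Denominator: (j5000)^2 + 700(j5000) + 100000 = -24900000 + j3500000
|N| = √(47716000² + 25710000²) ≈ 5.4202e+07, ∠N ≈ 151.68°
|D| = √(24900000² + 3500000²) ≈ 2.5145e+07, ∠D ≈ 172.00°
|T| = 5.4202e+07 / 2.5145e+07 ≈ 2.1556
Gain = 20 log₁₀(2.1556) ≈ 6.67 dB
∠T = 151.68° − 172.00° = -20.32°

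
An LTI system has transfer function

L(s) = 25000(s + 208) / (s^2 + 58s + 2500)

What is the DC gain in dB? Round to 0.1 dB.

66.4 dB

L(0) = 25000·208 / 2500 = 2080
20 log₁₀(2080) ≈ 66.36 dB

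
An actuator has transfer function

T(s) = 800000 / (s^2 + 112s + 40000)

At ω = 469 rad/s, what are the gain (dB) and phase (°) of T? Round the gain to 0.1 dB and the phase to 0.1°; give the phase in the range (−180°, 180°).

12.6 dB, -163.7°

At s = jω = j469:
quadratic: (j469)² + 112·j469 + 40000 = -179961 + j52528 → |·| ≈ 1.8747e+05, ∠ ≈ 163.73°
|T| = 800000 / 1.8747e+05 ≈ 4.2673
Gain = 20 log₁₀(4.2673) ≈ 12.60 dB
∠T = 0.00° − 163.73° = -163.73°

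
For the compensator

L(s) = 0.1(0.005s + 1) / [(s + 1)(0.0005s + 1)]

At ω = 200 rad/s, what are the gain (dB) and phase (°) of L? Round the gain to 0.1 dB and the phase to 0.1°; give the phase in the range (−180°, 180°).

At ω = 200 rad/s:
zero (1 + j200·0.005) = 1 + j1 → |·| ≈ 1.4142, ∠ ≈ 45.00°
pole (1 + j200·1) = 1 + j200 → |·| ≈ 200, ∠ ≈ 89.71°
pole (1 + j200·0.0005) = 1 + j0.1 → |·| ≈ 1.005, ∠ ≈ 5.71°
|L| = 0.1 · 1.4142 / (200 · 1.005) ≈ 0.00070358
Gain = 20 log₁₀(0.00070358) ≈ -63.05 dB
∠L = (45.00°) − (89.71° + 5.71°) = -50.42°

-63.1 dB, -50.4°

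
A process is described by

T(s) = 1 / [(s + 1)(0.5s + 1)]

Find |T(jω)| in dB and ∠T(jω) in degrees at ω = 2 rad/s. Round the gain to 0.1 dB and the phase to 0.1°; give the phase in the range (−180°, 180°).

At ω = 2 rad/s:
pole (1 + j2·1) = 1 + j2 → |·| ≈ 2.2361, ∠ ≈ 63.43°
pole (1 + j2·0.5) = 1 + j1 → |·| ≈ 1.4142, ∠ ≈ 45.00°
|T| = 1 · 1 / (2.2361 · 1.4142) ≈ 0.31623
Gain = 20 log₁₀(0.31623) ≈ -10.00 dB
∠T = (0°) − (63.43° + 45.00°) = -108.43°

-10.0 dB, -108.4°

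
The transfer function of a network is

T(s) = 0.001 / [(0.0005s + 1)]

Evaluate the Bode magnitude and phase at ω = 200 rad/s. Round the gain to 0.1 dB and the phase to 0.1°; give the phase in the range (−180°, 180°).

-60.0 dB, -5.7°

At ω = 200 rad/s:
pole (1 + j200·0.0005) = 1 + j0.1 → |·| ≈ 1.005, ∠ ≈ 5.71°
|T| = 0.001 · 1 / (1.005) ≈ 0.00099502
Gain = 20 log₁₀(0.00099502) ≈ -60.04 dB
∠T = (0°) − (5.71°) = -5.71°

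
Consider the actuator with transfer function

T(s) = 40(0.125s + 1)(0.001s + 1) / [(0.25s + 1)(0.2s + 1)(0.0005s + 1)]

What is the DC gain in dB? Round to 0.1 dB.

32.0 dB

T(0) = 40 · 1 / 1 = 40
20 log₁₀(40) ≈ 32.04 dB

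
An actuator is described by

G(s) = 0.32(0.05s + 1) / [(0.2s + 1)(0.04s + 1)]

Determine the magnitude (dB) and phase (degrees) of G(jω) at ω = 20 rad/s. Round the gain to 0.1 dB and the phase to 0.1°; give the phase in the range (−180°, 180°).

-21.3 dB, -69.6°

At ω = 20 rad/s:
zero (1 + j20·0.05) = 1 + j1 → |·| ≈ 1.4142, ∠ ≈ 45.00°
pole (1 + j20·0.2) = 1 + j4 → |·| ≈ 4.1231, ∠ ≈ 75.96°
pole (1 + j20·0.04) = 1 + j0.8 → |·| ≈ 1.2806, ∠ ≈ 38.66°
|G| = 0.32 · 1.4142 / (4.1231 · 1.2806) ≈ 0.085708
Gain = 20 log₁₀(0.085708) ≈ -21.34 dB
∠G = (45.00°) − (75.96° + 38.66°) = -69.62°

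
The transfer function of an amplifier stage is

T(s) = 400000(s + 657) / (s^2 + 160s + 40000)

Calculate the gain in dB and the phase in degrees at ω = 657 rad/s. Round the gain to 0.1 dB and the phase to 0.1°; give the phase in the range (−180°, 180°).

At s = jω = j657:
zero (s+657): 657 + j657 → |·| = √(657²+657²) = √863298 ≈ 929.14, ∠ = arctan(657/657) ≈ 45.00°
quadratic: (j657)² + 160·j657 + 40000 = -391649 + j105120 → |·| ≈ 4.0551e+05, ∠ ≈ 164.98°
|T| = 400000 · 929.14 / 4.0551e+05 ≈ 916.52
Gain = 20 log₁₀(916.52) ≈ 59.24 dB
∠T = 45.00° − 164.98° = -119.98°

59.2 dB, -120.0°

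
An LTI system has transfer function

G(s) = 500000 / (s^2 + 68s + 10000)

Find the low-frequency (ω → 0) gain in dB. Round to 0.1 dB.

34.0 dB

G(0) = 500000 / 10000 = 50
20 log₁₀(50) ≈ 33.98 dB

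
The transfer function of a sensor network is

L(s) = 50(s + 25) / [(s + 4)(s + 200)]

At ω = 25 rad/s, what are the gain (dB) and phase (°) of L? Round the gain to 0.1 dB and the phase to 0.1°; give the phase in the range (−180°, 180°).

-9.2 dB, -43.0°

At s = jω = j25:
zero (s+25): 25 + j25 → |·| = √(25²+25²) = √1250 ≈ 35.355, ∠ = arctan(25/25) ≈ 45.00°
pole (s+4): 4 + j25 → |·| = √(4²+25²) = √641 ≈ 25.318, ∠ = arctan(25/4) ≈ 80.91°
pole (s+200): 200 + j25 → |·| = √(200²+25²) = √40625 ≈ 201.56, ∠ = arctan(25/200) ≈ 7.13°
|L| = 50 · 35.355 / 5103.1 ≈ 0.34641
Gain = 20 log₁₀(0.34641) ≈ -9.21 dB
∠L = 45.00° − 88.04° = -43.04°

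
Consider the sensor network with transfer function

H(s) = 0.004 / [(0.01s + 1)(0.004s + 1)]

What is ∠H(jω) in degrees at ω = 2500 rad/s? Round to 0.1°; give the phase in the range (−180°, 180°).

-172.0°

At ω = 2500 rad/s:
pole (1 + j2500·0.01) = 1 + j25 → |·| ≈ 25.02, ∠ ≈ 87.71°
pole (1 + j2500·0.004) = 1 + j10 → |·| ≈ 10.05, ∠ ≈ 84.29°
∠H = (0°) − (87.71° + 84.29°) = -172.00°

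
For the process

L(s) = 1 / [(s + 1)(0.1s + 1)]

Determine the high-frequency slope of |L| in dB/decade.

-40 dB/decade

Each pole contributes −20 dB/decade at high frequency; each zero contributes +20 dB/decade.
Net: 0 zero(s) − 2 pole(s) → -40 dB/decade.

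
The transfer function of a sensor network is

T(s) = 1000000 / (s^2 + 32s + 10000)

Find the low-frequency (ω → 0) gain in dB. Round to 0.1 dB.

40.0 dB

T(0) = 1000000 / 10000 = 100
20 log₁₀(100) ≈ 40.00 dB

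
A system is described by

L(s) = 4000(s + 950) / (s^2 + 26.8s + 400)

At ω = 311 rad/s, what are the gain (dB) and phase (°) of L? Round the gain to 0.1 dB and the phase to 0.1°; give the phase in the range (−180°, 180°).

32.3 dB, -156.9°

At s = jω = j311:
zero (s+950): 950 + j311 → |·| = √(950²+311²) = √999221 ≈ 999.61, ∠ = arctan(311/950) ≈ 18.13°
quadratic: (j311)² + 26.8·j311 + 400 = -96321 + j8334.8 → |·| ≈ 96681, ∠ ≈ 175.05°
|L| = 4000 · 999.61 / 96681 ≈ 41.357
Gain = 20 log₁₀(41.357) ≈ 32.33 dB
∠L = 18.13° − 175.05° = -156.92°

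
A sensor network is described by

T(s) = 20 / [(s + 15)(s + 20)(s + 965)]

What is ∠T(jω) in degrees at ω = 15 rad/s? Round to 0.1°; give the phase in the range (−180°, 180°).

At s = jω = j15:
pole (s+15): 15 + j15 → |·| = √(15²+15²) = √450 ≈ 21.213, ∠ = arctan(15/15) ≈ 45.00°
pole (s+20): 20 + j15 → |·| = √(20²+15²) = √625 ≈ 25, ∠ = arctan(15/20) ≈ 36.87°
pole (s+965): 965 + j15 → |·| = √(965²+15²) = √931450 ≈ 965.12, ∠ = arctan(15/965) ≈ 0.89°
∠T = 0.00° − 82.76° = -82.76°

-82.8°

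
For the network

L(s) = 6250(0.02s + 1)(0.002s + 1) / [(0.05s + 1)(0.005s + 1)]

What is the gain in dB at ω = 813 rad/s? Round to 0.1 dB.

At ω = 813 rad/s:
zero (1 + j813·0.02) = 1 + j16.26 → |·| ≈ 16.291, ∠ ≈ 86.48°
zero (1 + j813·0.002) = 1 + j1.626 → |·| ≈ 1.9089, ∠ ≈ 58.41°
pole (1 + j813·0.05) = 1 + j40.65 → |·| ≈ 40.662, ∠ ≈ 88.59°
pole (1 + j813·0.005) = 1 + j4.065 → |·| ≈ 4.1862, ∠ ≈ 76.18°
|L| = 6250 · 16.291 · 1.9089 / (40.662 · 4.1862) ≈ 1141.8
Gain = 20 log₁₀(1141.8) ≈ 61.15 dB

61.2 dB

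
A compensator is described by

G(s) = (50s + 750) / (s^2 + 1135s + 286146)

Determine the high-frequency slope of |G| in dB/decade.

-20 dB/decade

Each pole contributes −20 dB/decade at high frequency; each zero contributes +20 dB/decade.
Net: 1 zero(s) − 2 pole(s) → -20 dB/decade.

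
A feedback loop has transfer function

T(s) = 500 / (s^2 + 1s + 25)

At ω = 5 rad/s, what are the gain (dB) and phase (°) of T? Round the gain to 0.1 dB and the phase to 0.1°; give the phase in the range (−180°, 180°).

At s = jω = j5:
quadratic: (j5)² + 1·j5 + 25 = 0 + j5 → |·| ≈ 5, ∠ ≈ 90.00°
|T| = 500 / 5 ≈ 100
Gain = 20 log₁₀(100) ≈ 40.00 dB
∠T = 0.00° − 90.00° = -90.00°

40.0 dB, -90.0°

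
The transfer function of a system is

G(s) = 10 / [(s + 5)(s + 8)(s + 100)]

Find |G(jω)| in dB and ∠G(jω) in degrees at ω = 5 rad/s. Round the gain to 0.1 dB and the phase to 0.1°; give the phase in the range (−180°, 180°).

At s = jω = j5:
pole (s+5): 5 + j5 → |·| = √(5²+5²) = √50 ≈ 7.0711, ∠ = arctan(5/5) ≈ 45.00°
pole (s+8): 8 + j5 → |·| = √(8²+5²) = √89 ≈ 9.434, ∠ = arctan(5/8) ≈ 32.01°
pole (s+100): 100 + j5 → |·| = √(100²+5²) = √10025 ≈ 100.12, ∠ = arctan(5/100) ≈ 2.86°
|G| = 10 / 6678.9 ≈ 0.0014973
Gain = 20 log₁₀(0.0014973) ≈ -56.49 dB
∠G = 0.00° − 79.87° = -79.87°

-56.5 dB, -79.9°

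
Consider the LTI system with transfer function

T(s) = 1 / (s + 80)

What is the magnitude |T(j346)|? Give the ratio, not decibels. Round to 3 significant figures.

Substitute s = j346:
Numerator: 1 = 1 + j0
Denominator: (j346) + 80 = 80 + j346
|N| = √(1² + 0²) ≈ 1, ∠N ≈ 0.00°
|D| = √(80² + 346²) ≈ 355.13, ∠D ≈ 76.98°
|T| = 1 / 355.13 ≈ 0.0028159

0.00282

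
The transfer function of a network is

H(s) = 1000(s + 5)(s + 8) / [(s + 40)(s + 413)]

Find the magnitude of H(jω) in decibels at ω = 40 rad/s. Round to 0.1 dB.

At s = jω = j40:
zero (s+5): 5 + j40 → |·| = √(5²+40²) = √1625 ≈ 40.311, ∠ = arctan(40/5) ≈ 82.87°
zero (s+8): 8 + j40 → |·| = √(8²+40²) = √1664 ≈ 40.792, ∠ = arctan(40/8) ≈ 78.69°
pole (s+40): 40 + j40 → |·| = √(40²+40²) = √3200 ≈ 56.569, ∠ = arctan(40/40) ≈ 45.00°
pole (s+413): 413 + j40 → |·| = √(413²+40²) = √172169 ≈ 414.93, ∠ = arctan(40/413) ≈ 5.53°
|H| = 1000 · 1644.4 / 23472 ≈ 70.058
Gain = 20 log₁₀(70.058) ≈ 36.91 dB

36.9 dB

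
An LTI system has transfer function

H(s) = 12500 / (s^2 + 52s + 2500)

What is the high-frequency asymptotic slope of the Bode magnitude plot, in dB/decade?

-40 dB/decade

Each pole contributes −20 dB/decade at high frequency; each zero contributes +20 dB/decade.
Net: 0 zero(s) − 2 pole(s) → -40 dB/decade.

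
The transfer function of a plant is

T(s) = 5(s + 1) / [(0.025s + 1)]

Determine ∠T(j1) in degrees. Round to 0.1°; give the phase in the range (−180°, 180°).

43.6°

At ω = 1 rad/s:
zero (1 + j1·1) = 1 + j1 → |·| ≈ 1.4142, ∠ ≈ 45.00°
pole (1 + j1·0.025) = 1 + j0.025 → |·| ≈ 1.0003, ∠ ≈ 1.43°
∠T = (45.00°) − (1.43°) = 43.57°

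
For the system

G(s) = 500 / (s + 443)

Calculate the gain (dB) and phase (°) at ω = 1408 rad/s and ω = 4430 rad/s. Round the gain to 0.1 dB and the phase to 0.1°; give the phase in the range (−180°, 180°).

Substitute s = j1408:
Numerator: 500 = 500 + j0
Denominator: (j1408) + 443 = 443 + j1408
|N| = √(500² + 0²) ≈ 500, ∠N ≈ 0.00°
|D| = √(443² + 1408²) ≈ 1476, ∠D ≈ 72.53°
|G| = 500 / 1476 ≈ 0.33875
Gain = 20 log₁₀(0.33875) ≈ -9.40 dB
∠G = 0.00° − 72.53° = -72.53°

Substitute s = j4430:
Numerator: 500 = 500 + j0
Denominator: (j4430) + 443 = 443 + j4430
|N| = √(500² + 0²) ≈ 500, ∠N ≈ 0.00°
|D| = √(443² + 4430²) ≈ 4452.1, ∠D ≈ 84.29°
|G| = 500 / 4452.1 ≈ 0.11231
Gain = 20 log₁₀(0.11231) ≈ -18.99 dB
∠G = 0.00° − 84.29° = -84.29°

ω = 1408: -9.4 dB, -72.5°; ω = 4430: -19.0 dB, -84.3°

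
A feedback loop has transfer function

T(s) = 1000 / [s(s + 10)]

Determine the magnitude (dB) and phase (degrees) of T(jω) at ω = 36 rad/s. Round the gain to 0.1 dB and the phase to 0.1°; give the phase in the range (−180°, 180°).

-2.6 dB, -164.5°

At s = jω = j36:
pole (s+10): 10 + j36 → |·| = √(10²+36²) = √1396 ≈ 37.363, ∠ = arctan(36/10) ≈ 74.48°
pole at origin: |s| = 36, ∠ = 90.00° (in denominator)
|T| = 1000 / 1345.1 ≈ 0.74344
Gain = 20 log₁₀(0.74344) ≈ -2.58 dB
∠T = 0.00° − 164.48° = -164.48°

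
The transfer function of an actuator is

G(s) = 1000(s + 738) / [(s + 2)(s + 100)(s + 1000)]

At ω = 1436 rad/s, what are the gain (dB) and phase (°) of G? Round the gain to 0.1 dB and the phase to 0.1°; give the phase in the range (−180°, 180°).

-67.0 dB, -168.3°

At s = jω = j1436:
zero (s+738): 738 + j1436 → |·| = √(738²+1436²) = √2606740 ≈ 1614.5, ∠ = arctan(1436/738) ≈ 62.80°
pole (s+2): 2 + j1436 → |·| = √(2²+1436²) = √2062100 ≈ 1436, ∠ = arctan(1436/2) ≈ 89.92°
pole (s+100): 100 + j1436 → |·| = √(100²+1436²) = √2072096 ≈ 1439.5, ∠ = arctan(1436/100) ≈ 86.02°
pole (s+1000): 1000 + j1436 → |·| = √(1000²+1436²) = √3062096 ≈ 1749.9, ∠ = arctan(1436/1000) ≈ 55.15°
|G| = 1000 · 1614.5 / 3.6173e+09 ≈ 0.00044633
Gain = 20 log₁₀(0.00044633) ≈ -67.01 dB
∠G = 62.80° − 231.09° = -168.29°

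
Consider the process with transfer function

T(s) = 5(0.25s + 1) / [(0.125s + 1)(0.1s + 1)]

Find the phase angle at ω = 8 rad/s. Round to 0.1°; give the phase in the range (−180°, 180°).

-20.2°

At ω = 8 rad/s:
zero (1 + j8·0.25) = 1 + j2 → |·| ≈ 2.2361, ∠ ≈ 63.43°
pole (1 + j8·0.125) = 1 + j1 → |·| ≈ 1.4142, ∠ ≈ 45.00°
pole (1 + j8·0.1) = 1 + j0.8 → |·| ≈ 1.2806, ∠ ≈ 38.66°
∠T = (63.43°) − (45.00° + 38.66°) = -20.23°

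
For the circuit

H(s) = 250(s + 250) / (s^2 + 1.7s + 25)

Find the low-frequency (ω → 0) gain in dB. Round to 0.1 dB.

H(0) = 250·250 / 25 = 2500
20 log₁₀(2500) ≈ 67.96 dB

68.0 dB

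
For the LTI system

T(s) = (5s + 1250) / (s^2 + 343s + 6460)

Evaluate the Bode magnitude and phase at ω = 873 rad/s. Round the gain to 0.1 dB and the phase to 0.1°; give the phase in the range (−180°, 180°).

-45.1 dB, -84.4°

Substitute s = j873:
Numerator: 5(j873) + 1250 = 1250 + j4365
Denominator: (j873)^2 + 343(j873) + 6460 = -755669 + j299439
|N| = √(1250² + 4365²) ≈ 4540.5, ∠N ≈ 74.02°
|D| = √(755669² + 299439²) ≈ 8.1283e+05, ∠D ≈ 158.38°
|T| = 4540.5 / 8.1283e+05 ≈ 0.005586
Gain = 20 log₁₀(0.005586) ≈ -45.06 dB
∠T = 74.02° − 158.38° = -84.36°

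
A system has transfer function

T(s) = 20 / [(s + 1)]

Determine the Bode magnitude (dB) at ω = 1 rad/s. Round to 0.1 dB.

23.0 dB

At ω = 1 rad/s:
pole (1 + j1·1) = 1 + j1 → |·| ≈ 1.4142, ∠ ≈ 45.00°
|T| = 20 · 1 / (1.4142) ≈ 14.142
Gain = 20 log₁₀(14.142) ≈ 23.01 dB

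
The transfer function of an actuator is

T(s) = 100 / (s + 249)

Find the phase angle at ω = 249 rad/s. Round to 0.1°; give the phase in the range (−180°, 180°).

-45.0°

Substitute s = j249:
Numerator: 100 = 100 + j0
Denominator: (j249) + 249 = 249 + j249
|N| = √(100² + 0²) ≈ 100, ∠N ≈ 0.00°
|D| = √(249² + 249²) ≈ 352.14, ∠D ≈ 45.00°
∠T = 0.00° − 45.00° = -45.00°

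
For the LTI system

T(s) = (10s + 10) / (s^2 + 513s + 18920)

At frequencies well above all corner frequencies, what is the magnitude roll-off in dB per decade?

-20 dB/decade

Each pole contributes −20 dB/decade at high frequency; each zero contributes +20 dB/decade.
Net: 1 zero(s) − 2 pole(s) → -20 dB/decade.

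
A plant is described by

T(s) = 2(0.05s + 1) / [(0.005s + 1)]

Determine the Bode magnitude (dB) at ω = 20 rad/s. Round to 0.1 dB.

At ω = 20 rad/s:
zero (1 + j20·0.05) = 1 + j1 → |·| ≈ 1.4142, ∠ ≈ 45.00°
pole (1 + j20·0.005) = 1 + j0.1 → |·| ≈ 1.005, ∠ ≈ 5.71°
|T| = 2 · 1.4142 / (1.005) ≈ 2.8143
Gain = 20 log₁₀(2.8143) ≈ 8.99 dB

9.0 dB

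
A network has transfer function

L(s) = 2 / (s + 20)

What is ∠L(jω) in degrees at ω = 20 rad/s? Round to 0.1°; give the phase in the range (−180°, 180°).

Substitute s = j20:
Numerator: 2 = 2 + j0
Denominator: (j20) + 20 = 20 + j20
|N| = √(2² + 0²) ≈ 2, ∠N ≈ 0.00°
|D| = √(20² + 20²) ≈ 28.284, ∠D ≈ 45.00°
∠L = 0.00° − 45.00° = -45.00°

-45.0°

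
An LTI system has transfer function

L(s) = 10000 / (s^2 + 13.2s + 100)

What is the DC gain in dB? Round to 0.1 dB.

L(0) = 10000 / 100 = 100
20 log₁₀(100) ≈ 40.00 dB

40.0 dB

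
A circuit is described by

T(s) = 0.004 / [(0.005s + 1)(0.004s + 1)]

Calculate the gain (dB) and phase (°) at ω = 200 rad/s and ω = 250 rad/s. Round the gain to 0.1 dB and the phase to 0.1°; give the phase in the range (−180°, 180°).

At ω = 200 rad/s:
pole (1 + j200·0.005) = 1 + j1 → |·| ≈ 1.4142, ∠ ≈ 45.00°
pole (1 + j200·0.004) = 1 + j0.8 → |·| ≈ 1.2806, ∠ ≈ 38.66°
|T| = 0.004 · 1 / (1.4142 · 1.2806) ≈ 0.0022087
Gain = 20 log₁₀(0.0022087) ≈ -53.12 dB
∠T = (0°) − (45.00° + 38.66°) = -83.66°

At ω = 250 rad/s:
pole (1 + j250·0.005) = 1 + j1.25 → |·| ≈ 1.6008, ∠ ≈ 51.34°
pole (1 + j250·0.004) = 1 + j1 → |·| ≈ 1.4142, ∠ ≈ 45.00°
|T| = 0.004 · 1 / (1.6008 · 1.4142) ≈ 0.0017669
Gain = 20 log₁₀(0.0017669) ≈ -55.06 dB
∠T = (0°) − (51.34° + 45.00°) = -96.34°

ω = 200: -53.1 dB, -83.7°; ω = 250: -55.1 dB, -96.3°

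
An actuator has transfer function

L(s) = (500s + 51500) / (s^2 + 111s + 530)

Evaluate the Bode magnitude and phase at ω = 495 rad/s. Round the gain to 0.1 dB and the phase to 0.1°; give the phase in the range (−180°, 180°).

0.1 dB, -89.1°

Substitute s = j495:
Numerator: 500(j495) + 51500 = 51500 + j247500
Denominator: (j495)^2 + 111(j495) + 530 = -244495 + j54945
|N| = √(51500² + 247500²) ≈ 2.528e+05, ∠N ≈ 78.25°
|D| = √(244495² + 54945²) ≈ 2.5059e+05, ∠D ≈ 167.33°
|L| = 2.528e+05 / 2.5059e+05 ≈ 1.0088
Gain = 20 log₁₀(1.0088) ≈ 0.08 dB
∠L = 78.25° − 167.33° = -89.08°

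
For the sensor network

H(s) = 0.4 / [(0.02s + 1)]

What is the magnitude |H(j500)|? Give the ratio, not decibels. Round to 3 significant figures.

At ω = 500 rad/s:
pole (1 + j500·0.02) = 1 + j10 → |·| ≈ 10.05, ∠ ≈ 84.29°
|H| = 0.4 · 1 / (10.05) ≈ 0.039801

0.0398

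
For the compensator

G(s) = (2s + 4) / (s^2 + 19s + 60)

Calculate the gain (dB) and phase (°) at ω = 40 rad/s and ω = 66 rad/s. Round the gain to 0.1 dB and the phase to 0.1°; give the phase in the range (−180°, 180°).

Substitute s = j40:
Numerator: 2(j40) + 4 = 4 + j80
Denominator: (j40)^2 + 19(j40) + 60 = -1540 + j760
|N| = √(4² + 80²) ≈ 80.1, ∠N ≈ 87.14°
|D| = √(1540² + 760²) ≈ 1717.3, ∠D ≈ 153.73°
|G| = 80.1 / 1717.3 ≈ 0.046643
Gain = 20 log₁₀(0.046643) ≈ -26.62 dB
∠G = 87.14° − 153.73° = -66.59°

Substitute s = j66:
Numerator: 2(j66) + 4 = 4 + j132
Denominator: (j66)^2 + 19(j66) + 60 = -4296 + j1254
|N| = √(4² + 132²) ≈ 132.06, ∠N ≈ 88.26°
|D| = √(4296² + 1254²) ≈ 4475.3, ∠D ≈ 163.73°
|G| = 132.06 / 4475.3 ≈ 0.029509
Gain = 20 log₁₀(0.029509) ≈ -30.60 dB
∠G = 88.26° − 163.73° = -75.47°

ω = 40: -26.6 dB, -66.6°; ω = 66: -30.6 dB, -75.5°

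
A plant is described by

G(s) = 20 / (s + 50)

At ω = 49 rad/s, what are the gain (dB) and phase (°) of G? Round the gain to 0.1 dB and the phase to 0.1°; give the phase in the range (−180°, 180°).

Substitute s = j49:
Numerator: 20 = 20 + j0
Denominator: (j49) + 50 = 50 + j49
|N| = √(20² + 0²) ≈ 20, ∠N ≈ 0.00°
|D| = √(50² + 49²) ≈ 70.007, ∠D ≈ 44.42°
|G| = 20 / 70.007 ≈ 0.28569
Gain = 20 log₁₀(0.28569) ≈ -10.88 dB
∠G = 0.00° − 44.42° = -44.42°

-10.9 dB, -44.4°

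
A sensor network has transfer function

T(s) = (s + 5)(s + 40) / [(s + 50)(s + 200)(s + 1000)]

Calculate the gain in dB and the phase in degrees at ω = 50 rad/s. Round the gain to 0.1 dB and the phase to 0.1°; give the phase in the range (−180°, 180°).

At s = jω = j50:
zero (s+5): 5 + j50 → |·| = √(5²+50²) = √2525 ≈ 50.249, ∠ = arctan(50/5) ≈ 84.29°
zero (s+40): 40 + j50 → |·| = √(40²+50²) = √4100 ≈ 64.031, ∠ = arctan(50/40) ≈ 51.34°
pole (s+50): 50 + j50 → |·| = √(50²+50²) = √5000 ≈ 70.711, ∠ = arctan(50/50) ≈ 45.00°
pole (s+200): 200 + j50 → |·| = √(200²+50²) = √42500 ≈ 206.16, ∠ = arctan(50/200) ≈ 14.04°
pole (s+1000): 1000 + j50 → |·| = √(1000²+50²) = √1002500 ≈ 1001.2, ∠ = arctan(50/1000) ≈ 2.86°
|T| = 1 · 3217.5 / 1.4595e+07 ≈ 0.00022045
Gain = 20 log₁₀(0.00022045) ≈ -73.13 dB
∠T = 135.63° − 61.90° = 73.73°

-73.1 dB, 73.7°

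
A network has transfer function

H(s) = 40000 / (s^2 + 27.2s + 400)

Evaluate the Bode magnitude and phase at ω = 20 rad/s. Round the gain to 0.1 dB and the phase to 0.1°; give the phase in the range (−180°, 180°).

At s = jω = j20:
quadratic: (j20)² + 27.2·j20 + 400 = 0 + j544 → |·| ≈ 544, ∠ ≈ 90.00°
|H| = 40000 / 544 ≈ 73.529
Gain = 20 log₁₀(73.529) ≈ 37.33 dB
∠H = 0.00° − 90.00° = -90.00°

37.3 dB, -90.0°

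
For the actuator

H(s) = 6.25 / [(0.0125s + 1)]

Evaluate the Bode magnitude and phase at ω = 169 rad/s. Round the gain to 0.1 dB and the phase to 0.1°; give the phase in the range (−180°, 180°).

At ω = 169 rad/s:
pole (1 + j169·0.0125) = 1 + j2.1125 → |·| ≈ 2.3372, ∠ ≈ 64.67°
|H| = 6.25 · 1 / (2.3372) ≈ 2.6741
Gain = 20 log₁₀(2.6741) ≈ 8.54 dB
∠H = (0°) − (64.67°) = -64.67°

8.5 dB, -64.7°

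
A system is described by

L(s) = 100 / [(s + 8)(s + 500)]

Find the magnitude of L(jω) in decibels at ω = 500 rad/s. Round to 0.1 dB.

-71.0 dB

At s = jω = j500:
pole (s+8): 8 + j500 → |·| = √(8²+500²) = √250064 ≈ 500.06, ∠ = arctan(500/8) ≈ 89.08°
pole (s+500): 500 + j500 → |·| = √(500²+500²) = √500000 ≈ 707.11, ∠ = arctan(500/500) ≈ 45.00°
|L| = 100 / 3.536e+05 ≈ 0.00028281
Gain = 20 log₁₀(0.00028281) ≈ -70.97 dB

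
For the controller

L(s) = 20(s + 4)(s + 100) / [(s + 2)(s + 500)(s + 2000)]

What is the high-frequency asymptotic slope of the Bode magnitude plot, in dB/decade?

-20 dB/decade

Each pole contributes −20 dB/decade at high frequency; each zero contributes +20 dB/decade.
Net: 2 zero(s) − 3 pole(s) → -20 dB/decade.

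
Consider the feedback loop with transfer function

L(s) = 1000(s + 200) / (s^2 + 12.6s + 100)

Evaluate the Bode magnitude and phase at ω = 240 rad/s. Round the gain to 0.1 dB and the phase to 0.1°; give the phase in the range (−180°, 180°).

At s = jω = j240:
zero (s+200): 200 + j240 → |·| = √(200²+240²) = √97600 ≈ 312.41, ∠ = arctan(240/200) ≈ 50.19°
quadratic: (j240)² + 12.6·j240 + 100 = -57500 + j3024 → |·| ≈ 57579, ∠ ≈ 176.99°
|L| = 1000 · 312.41 / 57579 ≈ 5.4258
Gain = 20 log₁₀(5.4258) ≈ 14.69 dB
∠L = 50.19° − 176.99° = -126.80°

14.7 dB, -126.8°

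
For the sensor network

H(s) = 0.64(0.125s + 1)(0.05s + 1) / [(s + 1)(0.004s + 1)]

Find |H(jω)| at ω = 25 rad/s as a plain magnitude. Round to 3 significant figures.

At ω = 25 rad/s:
zero (1 + j25·0.125) = 1 + j3.125 → |·| ≈ 3.2811, ∠ ≈ 72.26°
zero (1 + j25·0.05) = 1 + j1.25 → |·| ≈ 1.6008, ∠ ≈ 51.34°
pole (1 + j25·1) = 1 + j25 → |·| ≈ 25.02, ∠ ≈ 87.71°
pole (1 + j25·0.004) = 1 + j0.1 → |·| ≈ 1.005, ∠ ≈ 5.71°
|H| = 0.64 · 3.2811 · 1.6008 / (25.02 · 1.005) ≈ 0.13369

0.134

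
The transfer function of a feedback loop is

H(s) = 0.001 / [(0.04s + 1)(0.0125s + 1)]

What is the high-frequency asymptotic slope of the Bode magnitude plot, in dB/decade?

Each pole contributes −20 dB/decade at high frequency; each zero contributes +20 dB/decade.
Net: 0 zero(s) − 2 pole(s) → -40 dB/decade.

-40 dB/decade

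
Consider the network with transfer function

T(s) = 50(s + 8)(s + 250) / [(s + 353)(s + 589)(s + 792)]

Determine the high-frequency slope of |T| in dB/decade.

Each pole contributes −20 dB/decade at high frequency; each zero contributes +20 dB/decade.
Net: 2 zero(s) − 3 pole(s) → -20 dB/decade.

-20 dB/decade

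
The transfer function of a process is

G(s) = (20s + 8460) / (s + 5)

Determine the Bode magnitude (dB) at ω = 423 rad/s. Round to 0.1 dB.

Substitute s = j423:
Numerator: 20(j423) + 8460 = 8460 + j8460
Denominator: (j423) + 5 = 5 + j423
|N| = √(8460² + 8460²) ≈ 11964, ∠N ≈ 45.00°
|D| = √(5² + 423²) ≈ 423.03, ∠D ≈ 89.32°
|G| = 11964 / 423.03 ≈ 28.282
Gain = 20 log₁₀(28.282) ≈ 29.03 dB

29.0 dB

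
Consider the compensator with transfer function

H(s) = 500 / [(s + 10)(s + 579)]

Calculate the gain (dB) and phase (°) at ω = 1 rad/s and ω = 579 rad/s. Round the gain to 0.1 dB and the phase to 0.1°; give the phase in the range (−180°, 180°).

ω = 1: -21.3 dB, -5.8°; ω = 579: -59.5 dB, -134.0°

At s = jω = j1:
pole (s+10): 10 + j1 → |·| = √(10²+1²) = √101 ≈ 10.05, ∠ = arctan(1/10) ≈ 5.71°
pole (s+579): 579 + j1 → |·| = √(579²+1²) = √335242 ≈ 579, ∠ = arctan(1/579) ≈ 0.10°
|H| = 500 / 5819 ≈ 0.085925
Gain = 20 log₁₀(0.085925) ≈ -21.32 dB
∠H = 0.00° − 5.81° = -5.81°

At s = jω = j579:
pole (s+10): 10 + j579 → |·| = √(10²+579²) = √335341 ≈ 579.09, ∠ = arctan(579/10) ≈ 89.01°
pole (s+579): 579 + j579 → |·| = √(579²+579²) = √670482 ≈ 818.83, ∠ = arctan(579/579) ≈ 45.00°
|H| = 500 / 4.7418e+05 ≈ 0.0010545
Gain = 20 log₁₀(0.0010545) ≈ -59.54 dB
∠H = 0.00° − 134.01° = -134.01°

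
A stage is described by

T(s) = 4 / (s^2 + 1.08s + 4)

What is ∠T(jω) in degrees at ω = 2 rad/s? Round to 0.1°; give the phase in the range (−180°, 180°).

-90.0°

At s = jω = j2:
quadratic: (j2)² + 1.08·j2 + 4 = 0 + j2.16 → |·| ≈ 2.16, ∠ ≈ 90.00°
∠T = 0.00° − 90.00° = -90.00°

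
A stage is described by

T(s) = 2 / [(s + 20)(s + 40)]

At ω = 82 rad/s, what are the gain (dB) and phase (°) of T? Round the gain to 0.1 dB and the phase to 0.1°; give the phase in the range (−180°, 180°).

-71.7 dB, -140.3°

At s = jω = j82:
pole (s+20): 20 + j82 → |·| = √(20²+82²) = √7124 ≈ 84.404, ∠ = arctan(82/20) ≈ 76.29°
pole (s+40): 40 + j82 → |·| = √(40²+82²) = √8324 ≈ 91.236, ∠ = arctan(82/40) ≈ 64.00°
|T| = 2 / 7700.7 ≈ 0.00025972
Gain = 20 log₁₀(0.00025972) ≈ -71.71 dB
∠T = 0.00° − 140.29° = -140.29°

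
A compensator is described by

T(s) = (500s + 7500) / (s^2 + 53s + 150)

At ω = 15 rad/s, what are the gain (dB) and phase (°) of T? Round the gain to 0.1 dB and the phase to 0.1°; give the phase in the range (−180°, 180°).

Substitute s = j15:
Numerator: 500(j15) + 7500 = 7500 + j7500
Denominator: (j15)^2 + 53(j15) + 150 = -75 + j795
|N| = √(7500² + 7500²) ≈ 10607, ∠N ≈ 45.00°
|D| = √(75² + 795²) ≈ 798.53, ∠D ≈ 95.39°
|T| = 10607 / 798.53 ≈ 13.283
Gain = 20 log₁₀(13.283) ≈ 22.47 dB
∠T = 45.00° − 95.39° = -50.39°

22.5 dB, -50.4°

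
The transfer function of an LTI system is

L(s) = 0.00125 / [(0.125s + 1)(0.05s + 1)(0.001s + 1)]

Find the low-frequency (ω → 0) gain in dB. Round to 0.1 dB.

-58.1 dB

L(0) = 0.00125 · 1 / 1 = 0.00125
20 log₁₀(0.00125) ≈ -58.06 dB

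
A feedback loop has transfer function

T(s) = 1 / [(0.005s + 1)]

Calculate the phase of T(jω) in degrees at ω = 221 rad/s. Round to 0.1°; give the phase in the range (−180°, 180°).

At ω = 221 rad/s:
pole (1 + j221·0.005) = 1 + j1.105 → |·| ≈ 1.4903, ∠ ≈ 47.86°
∠T = (0°) − (47.86°) = -47.86°

-47.9°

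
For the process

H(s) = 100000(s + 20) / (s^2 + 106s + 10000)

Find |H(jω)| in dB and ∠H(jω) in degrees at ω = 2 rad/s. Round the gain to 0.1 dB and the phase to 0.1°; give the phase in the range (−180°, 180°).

46.1 dB, 4.5°

At s = jω = j2:
zero (s+20): 20 + j2 → |·| = √(20²+2²) = √404 ≈ 20.1, ∠ = arctan(2/20) ≈ 5.71°
quadratic: (j2)² + 106·j2 + 10000 = 9996 + j212 → |·| ≈ 9998.2, ∠ ≈ 1.21°
|H| = 100000 · 20.1 / 9998.2 ≈ 201.04
Gain = 20 log₁₀(201.04) ≈ 46.07 dB
∠H = 5.71° − 1.21° = 4.50°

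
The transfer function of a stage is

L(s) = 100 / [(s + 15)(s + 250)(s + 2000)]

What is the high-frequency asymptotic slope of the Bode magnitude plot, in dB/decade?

-60 dB/decade

Each pole contributes −20 dB/decade at high frequency; each zero contributes +20 dB/decade.
Net: 0 zero(s) − 3 pole(s) → -60 dB/decade.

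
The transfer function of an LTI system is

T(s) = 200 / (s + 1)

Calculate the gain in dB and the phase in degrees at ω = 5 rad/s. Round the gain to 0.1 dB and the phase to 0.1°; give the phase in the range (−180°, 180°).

Substitute s = j5:
Numerator: 200 = 200 + j0
Denominator: (j5) + 1 = 1 + j5
|N| = √(200² + 0²) ≈ 200, ∠N ≈ 0.00°
|D| = √(1² + 5²) ≈ 5.099, ∠D ≈ 78.69°
|T| = 200 / 5.099 ≈ 39.223
Gain = 20 log₁₀(39.223) ≈ 31.87 dB
∠T = 0.00° − 78.69° = -78.69°

31.9 dB, -78.7°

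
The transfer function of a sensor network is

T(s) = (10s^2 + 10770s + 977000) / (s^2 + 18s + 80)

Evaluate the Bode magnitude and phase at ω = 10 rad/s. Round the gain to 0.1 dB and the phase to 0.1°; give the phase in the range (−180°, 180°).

Substitute s = j10:
Numerator: 10(j10)^2 + 10770(j10) + 977000 = 976000 + j107700
Denominator: (j10)^2 + 18(j10) + 80 = -20 + j180
|N| = √(976000² + 107700²) ≈ 9.8192e+05, ∠N ≈ 6.30°
|D| = √(20² + 180²) ≈ 181.11, ∠D ≈ 96.34°
|T| = 9.8192e+05 / 181.11 ≈ 5421.7
Gain = 20 log₁₀(5421.7) ≈ 74.68 dB
∠T = 6.30° − 96.34° = -90.04°

74.7 dB, -90.0°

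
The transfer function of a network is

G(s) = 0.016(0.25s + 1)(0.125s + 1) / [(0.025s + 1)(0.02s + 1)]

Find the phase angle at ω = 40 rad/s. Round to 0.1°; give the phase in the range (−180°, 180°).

At ω = 40 rad/s:
zero (1 + j40·0.25) = 1 + j10 → |·| ≈ 10.05, ∠ ≈ 84.29°
zero (1 + j40·0.125) = 1 + j5 → |·| ≈ 5.099, ∠ ≈ 78.69°
pole (1 + j40·0.025) = 1 + j1 → |·| ≈ 1.4142, ∠ ≈ 45.00°
pole (1 + j40·0.02) = 1 + j0.8 → |·| ≈ 1.2806, ∠ ≈ 38.66°
∠G = (84.29° + 78.69°) − (45.00° + 38.66°) = 79.32°

79.3°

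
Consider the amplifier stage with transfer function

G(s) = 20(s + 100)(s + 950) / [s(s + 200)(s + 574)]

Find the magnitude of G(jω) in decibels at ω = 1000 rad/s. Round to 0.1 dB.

-32.6 dB

At s = jω = j1000:
zero (s+100): 100 + j1000 → |·| = √(100²+1000²) = √1010000 ≈ 1005, ∠ = arctan(1000/100) ≈ 84.29°
zero (s+950): 950 + j1000 → |·| = √(950²+1000²) = √1902500 ≈ 1379.3, ∠ = arctan(1000/950) ≈ 46.47°
pole (s+200): 200 + j1000 → |·| = √(200²+1000²) = √1040000 ≈ 1019.8, ∠ = arctan(1000/200) ≈ 78.69°
pole (s+574): 574 + j1000 → |·| = √(574²+1000²) = √1329476 ≈ 1153, ∠ = arctan(1000/574) ≈ 60.14°
pole at origin: |s| = 1000, ∠ = 90.00° (in denominator)
|G| = 20 · 1.3862e+06 / 1.1758e+09 ≈ 0.023579
Gain = 20 log₁₀(0.023579) ≈ -32.55 dB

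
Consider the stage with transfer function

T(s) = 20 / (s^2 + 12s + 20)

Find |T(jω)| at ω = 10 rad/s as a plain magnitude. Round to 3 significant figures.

0.139

Substitute s = j10:
Numerator: 20 = 20 + j0
Denominator: (j10)^2 + 12(j10) + 20 = -80 + j120
|N| = √(20² + 0²) ≈ 20, ∠N ≈ 0.00°
|D| = √(80² + 120²) ≈ 144.22, ∠D ≈ 123.69°
|T| = 20 / 144.22 ≈ 0.13868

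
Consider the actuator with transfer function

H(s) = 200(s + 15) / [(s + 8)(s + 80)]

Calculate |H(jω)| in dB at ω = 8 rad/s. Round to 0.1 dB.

At s = jω = j8:
zero (s+15): 15 + j8 → |·| = √(15²+8²) = √289 ≈ 17, ∠ = arctan(8/15) ≈ 28.07°
pole (s+8): 8 + j8 → |·| = √(8²+8²) = √128 ≈ 11.314, ∠ = arctan(8/8) ≈ 45.00°
pole (s+80): 80 + j8 → |·| = √(80²+8²) = √6464 ≈ 80.399, ∠ = arctan(8/80) ≈ 5.71°
|H| = 200 · 17 / 909.63 ≈ 3.7378
Gain = 20 log₁₀(3.7378) ≈ 11.45 dB

11.5 dB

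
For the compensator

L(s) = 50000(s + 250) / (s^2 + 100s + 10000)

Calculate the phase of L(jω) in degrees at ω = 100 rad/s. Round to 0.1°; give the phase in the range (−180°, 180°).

At s = jω = j100:
zero (s+250): 250 + j100 → |·| = √(250²+100²) = √72500 ≈ 269.26, ∠ = arctan(100/250) ≈ 21.80°
quadratic: (j100)² + 100·j100 + 10000 = 0 + j10000 → |·| ≈ 10000, ∠ ≈ 90.00°
∠L = 21.80° − 90.00° = -68.20°

-68.2°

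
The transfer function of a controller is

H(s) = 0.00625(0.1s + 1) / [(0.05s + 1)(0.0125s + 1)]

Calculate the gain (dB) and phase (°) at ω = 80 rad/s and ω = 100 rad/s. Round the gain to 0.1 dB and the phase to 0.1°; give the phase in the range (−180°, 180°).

ω = 80: -41.3 dB, -38.1°; ω = 100: -42.3 dB, -45.7°

At ω = 80 rad/s:
zero (1 + j80·0.1) = 1 + j8 → |·| ≈ 8.0623, ∠ ≈ 82.87°
pole (1 + j80·0.05) = 1 + j4 → |·| ≈ 4.1231, ∠ ≈ 75.96°
pole (1 + j80·0.0125) = 1 + j1 → |·| ≈ 1.4142, ∠ ≈ 45.00°
|H| = 0.00625 · 8.0623 / (4.1231 · 1.4142) ≈ 0.0086418
Gain = 20 log₁₀(0.0086418) ≈ -41.27 dB
∠H = (82.87°) − (75.96° + 45.00°) = -38.09°

At ω = 100 rad/s:
zero (1 + j100·0.1) = 1 + j10 → |·| ≈ 10.05, ∠ ≈ 84.29°
pole (1 + j100·0.05) = 1 + j5 → |·| ≈ 5.099, ∠ ≈ 78.69°
pole (1 + j100·0.0125) = 1 + j1.25 → |·| ≈ 1.6008, ∠ ≈ 51.34°
|H| = 0.00625 · 10.05 / (5.099 · 1.6008) ≈ 0.0076953
Gain = 20 log₁₀(0.0076953) ≈ -42.28 dB
∠H = (84.29°) − (78.69° + 51.34°) = -45.74°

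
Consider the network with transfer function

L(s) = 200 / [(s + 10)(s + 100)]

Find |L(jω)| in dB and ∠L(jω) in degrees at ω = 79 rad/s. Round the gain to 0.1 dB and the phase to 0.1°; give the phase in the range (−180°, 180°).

At s = jω = j79:
pole (s+10): 10 + j79 → |·| = √(10²+79²) = √6341 ≈ 79.63, ∠ = arctan(79/10) ≈ 82.79°
pole (s+100): 100 + j79 → |·| = √(100²+79²) = √16241 ≈ 127.44, ∠ = arctan(79/100) ≈ 38.31°
|L| = 200 / 10148 ≈ 0.019708
Gain = 20 log₁₀(0.019708) ≈ -34.11 dB
∠L = 0.00° − 121.10° = -121.10°

-34.1 dB, -121.1°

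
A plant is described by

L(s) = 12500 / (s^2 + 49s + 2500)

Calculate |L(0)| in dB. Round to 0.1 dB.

14.0 dB

L(0) = 12500 / 2500 = 5
20 log₁₀(5) ≈ 13.98 dB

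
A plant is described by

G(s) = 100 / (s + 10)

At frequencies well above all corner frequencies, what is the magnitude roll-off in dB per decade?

-20 dB/decade

Each pole contributes −20 dB/decade at high frequency; each zero contributes +20 dB/decade.
Net: 0 zero(s) − 1 pole(s) → -20 dB/decade.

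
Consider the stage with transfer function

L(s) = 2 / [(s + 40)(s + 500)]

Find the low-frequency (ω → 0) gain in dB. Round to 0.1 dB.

-80.0 dB

L(0) = 2 / (40·500) = 0.0001
20 log₁₀(0.0001) ≈ -80.00 dB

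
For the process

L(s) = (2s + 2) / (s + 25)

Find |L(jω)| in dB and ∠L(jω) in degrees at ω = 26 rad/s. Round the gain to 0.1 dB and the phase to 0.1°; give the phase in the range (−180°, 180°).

Substitute s = j26:
Numerator: 2(j26) + 2 = 2 + j52
Denominator: (j26) + 25 = 25 + j26
|N| = √(2² + 52²) ≈ 52.038, ∠N ≈ 87.80°
|D| = √(25² + 26²) ≈ 36.069, ∠D ≈ 46.12°
|L| = 52.038 / 36.069 ≈ 1.4427
Gain = 20 log₁₀(1.4427) ≈ 3.18 dB
∠L = 87.80° − 46.12° = 41.68°

3.2 dB, 41.7°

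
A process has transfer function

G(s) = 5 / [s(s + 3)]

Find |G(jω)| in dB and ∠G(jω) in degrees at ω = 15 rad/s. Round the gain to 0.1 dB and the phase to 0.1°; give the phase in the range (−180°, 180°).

-33.2 dB, -168.7°

At s = jω = j15:
pole (s+3): 3 + j15 → |·| = √(3²+15²) = √234 ≈ 15.297, ∠ = arctan(15/3) ≈ 78.69°
pole at origin: |s| = 15, ∠ = 90.00° (in denominator)
|G| = 5 / 229.46 ≈ 0.02179
Gain = 20 log₁₀(0.02179) ≈ -33.23 dB
∠G = 0.00° − 168.69° = -168.69°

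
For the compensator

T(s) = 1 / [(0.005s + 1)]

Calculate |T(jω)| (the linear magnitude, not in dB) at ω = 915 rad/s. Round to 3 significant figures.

At ω = 915 rad/s:
pole (1 + j915·0.005) = 1 + j4.575 → |·| ≈ 4.683, ∠ ≈ 77.67°
|T| = 1 · 1 / (4.683) ≈ 0.21354

0.214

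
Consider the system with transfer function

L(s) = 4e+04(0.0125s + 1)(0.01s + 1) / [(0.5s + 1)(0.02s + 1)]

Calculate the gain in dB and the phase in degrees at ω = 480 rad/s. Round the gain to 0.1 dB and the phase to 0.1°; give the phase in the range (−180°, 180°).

54.2 dB, -15.0°

At ω = 480 rad/s:
zero (1 + j480·0.0125) = 1 + j6 → |·| ≈ 6.0828, ∠ ≈ 80.54°
zero (1 + j480·0.01) = 1 + j4.8 → |·| ≈ 4.9031, ∠ ≈ 78.23°
pole (1 + j480·0.5) = 1 + j240 → |·| ≈ 240, ∠ ≈ 89.76°
pole (1 + j480·0.02) = 1 + j9.6 → |·| ≈ 9.6519, ∠ ≈ 84.05°
|L| = 4e+04 · 6.0828 · 4.9031 / (240 · 9.6519) ≈ 515
Gain = 20 log₁₀(515) ≈ 54.24 dB
∠L = (80.54° + 78.23°) − (89.76° + 84.05°) = -15.04°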